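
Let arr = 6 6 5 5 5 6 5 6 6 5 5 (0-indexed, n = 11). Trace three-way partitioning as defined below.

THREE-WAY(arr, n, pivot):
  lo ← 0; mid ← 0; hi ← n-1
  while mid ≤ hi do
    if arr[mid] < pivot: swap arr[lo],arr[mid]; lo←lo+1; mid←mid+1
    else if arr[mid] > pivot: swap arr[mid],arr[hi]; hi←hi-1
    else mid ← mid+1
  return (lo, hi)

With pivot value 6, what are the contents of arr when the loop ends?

pivot = 6; lo=0, mid=0, hi=10
arr[mid]=6=6: mid=1
arr[mid]=6=6: mid=2
arr[mid]=5<6: swap arr[0],arr[2]; lo=1,mid=3 → 5 6 6 5 5 6 5 6 6 5 5
arr[mid]=5<6: swap arr[1],arr[3]; lo=2,mid=4 → 5 5 6 6 5 6 5 6 6 5 5
arr[mid]=5<6: swap arr[2],arr[4]; lo=3,mid=5 → 5 5 5 6 6 6 5 6 6 5 5
arr[mid]=6=6: mid=6
arr[mid]=5<6: swap arr[3],arr[6]; lo=4,mid=7 → 5 5 5 5 6 6 6 6 6 5 5
arr[mid]=6=6: mid=8
arr[mid]=6=6: mid=9
arr[mid]=5<6: swap arr[4],arr[9]; lo=5,mid=10 → 5 5 5 5 5 6 6 6 6 6 5
arr[mid]=5<6: swap arr[5],arr[10]; lo=6,mid=11 → 5 5 5 5 5 5 6 6 6 6 6
end: lo=6, hi=10; arr = 5 5 5 5 5 5 6 6 6 6 6

5 5 5 5 5 5 6 6 6 6 6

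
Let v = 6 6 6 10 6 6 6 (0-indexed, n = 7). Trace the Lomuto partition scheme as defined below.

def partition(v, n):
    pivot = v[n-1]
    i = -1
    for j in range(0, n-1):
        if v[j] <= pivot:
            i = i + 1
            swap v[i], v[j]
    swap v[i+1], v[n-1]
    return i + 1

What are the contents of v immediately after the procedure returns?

pivot=6, i=-1
j=0: 6≤6, i=0, swap(0,0) ⇒ 6 6 6 10 6 6 6
j=1: 6≤6, i=1, swap(1,1) ⇒ 6 6 6 10 6 6 6
j=2: 6≤6, i=2, swap(2,2) ⇒ 6 6 6 10 6 6 6
j=3: 10>6, skip
j=4: 6≤6, i=3, swap(3,4) ⇒ 6 6 6 6 10 6 6
j=5: 6≤6, i=4, swap(4,5) ⇒ 6 6 6 6 6 10 6
swap(5,6) ⇒ 6 6 6 6 6 6 10; return 5

6 6 6 6 6 6 10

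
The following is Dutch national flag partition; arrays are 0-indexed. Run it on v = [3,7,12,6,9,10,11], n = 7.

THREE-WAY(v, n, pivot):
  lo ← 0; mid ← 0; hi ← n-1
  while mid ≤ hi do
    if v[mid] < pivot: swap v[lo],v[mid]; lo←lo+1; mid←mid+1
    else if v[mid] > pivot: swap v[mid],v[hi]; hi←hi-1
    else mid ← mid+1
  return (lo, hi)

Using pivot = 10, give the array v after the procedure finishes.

[3,7,6,9,10,11,12]

lo=0 mid=0 hi=6
3<10: swap(0,0), lo=1 mid=1 ⇒ [3,7,12,6,9,10,11]
7<10: swap(1,1), lo=2 mid=2 ⇒ [3,7,12,6,9,10,11]
12>10: swap(2,6), hi=5 ⇒ [3,7,11,6,9,10,12]
11>10: swap(2,5), hi=4 ⇒ [3,7,10,6,9,11,12]
10=10: mid=3
6<10: swap(2,3), lo=3 mid=4 ⇒ [3,7,6,10,9,11,12]
9<10: swap(3,4), lo=4 mid=5 ⇒ [3,7,6,9,10,11,12]
done. lo=4 hi=4; v=[3,7,6,9,10,11,12]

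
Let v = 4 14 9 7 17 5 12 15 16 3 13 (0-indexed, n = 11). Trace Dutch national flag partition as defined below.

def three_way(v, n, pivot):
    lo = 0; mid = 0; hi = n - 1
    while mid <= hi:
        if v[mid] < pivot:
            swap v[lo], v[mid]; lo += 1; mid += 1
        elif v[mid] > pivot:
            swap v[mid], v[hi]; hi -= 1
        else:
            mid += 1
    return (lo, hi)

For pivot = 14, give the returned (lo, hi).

(7, 7)

lo=0 mid=0 hi=10
4<14: swap(0,0), lo=1 mid=1 ⇒ 4 14 9 7 17 5 12 15 16 3 13
14=14: mid=2
9<14: swap(1,2), lo=2 mid=3 ⇒ 4 9 14 7 17 5 12 15 16 3 13
7<14: swap(2,3), lo=3 mid=4 ⇒ 4 9 7 14 17 5 12 15 16 3 13
17>14: swap(4,10), hi=9 ⇒ 4 9 7 14 13 5 12 15 16 3 17
13<14: swap(3,4), lo=4 mid=5 ⇒ 4 9 7 13 14 5 12 15 16 3 17
5<14: swap(4,5), lo=5 mid=6 ⇒ 4 9 7 13 5 14 12 15 16 3 17
12<14: swap(5,6), lo=6 mid=7 ⇒ 4 9 7 13 5 12 14 15 16 3 17
15>14: swap(7,9), hi=8 ⇒ 4 9 7 13 5 12 14 3 16 15 17
3<14: swap(6,7), lo=7 mid=8 ⇒ 4 9 7 13 5 12 3 14 16 15 17
16>14: swap(8,8), hi=7 ⇒ 4 9 7 13 5 12 3 14 16 15 17
done. lo=7 hi=7; v=4 9 7 13 5 12 3 14 16 15 17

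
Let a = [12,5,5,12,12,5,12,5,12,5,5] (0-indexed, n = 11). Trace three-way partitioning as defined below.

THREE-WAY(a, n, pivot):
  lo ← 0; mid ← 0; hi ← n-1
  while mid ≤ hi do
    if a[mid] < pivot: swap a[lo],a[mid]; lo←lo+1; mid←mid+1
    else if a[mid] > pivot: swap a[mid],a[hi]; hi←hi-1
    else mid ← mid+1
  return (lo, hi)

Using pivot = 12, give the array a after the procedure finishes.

[5,5,5,5,5,5,12,12,12,12,12]

lo=0 mid=0 hi=10
12=12: mid=1
5<12: swap(0,1), lo=1 mid=2 ⇒ [5,12,5,12,12,5,12,5,12,5,5]
5<12: swap(1,2), lo=2 mid=3 ⇒ [5,5,12,12,12,5,12,5,12,5,5]
12=12: mid=4
12=12: mid=5
5<12: swap(2,5), lo=3 mid=6 ⇒ [5,5,5,12,12,12,12,5,12,5,5]
12=12: mid=7
5<12: swap(3,7), lo=4 mid=8 ⇒ [5,5,5,5,12,12,12,12,12,5,5]
12=12: mid=9
5<12: swap(4,9), lo=5 mid=10 ⇒ [5,5,5,5,5,12,12,12,12,12,5]
5<12: swap(5,10), lo=6 mid=11 ⇒ [5,5,5,5,5,5,12,12,12,12,12]
done. lo=6 hi=10; a=[5,5,5,5,5,5,12,12,12,12,12]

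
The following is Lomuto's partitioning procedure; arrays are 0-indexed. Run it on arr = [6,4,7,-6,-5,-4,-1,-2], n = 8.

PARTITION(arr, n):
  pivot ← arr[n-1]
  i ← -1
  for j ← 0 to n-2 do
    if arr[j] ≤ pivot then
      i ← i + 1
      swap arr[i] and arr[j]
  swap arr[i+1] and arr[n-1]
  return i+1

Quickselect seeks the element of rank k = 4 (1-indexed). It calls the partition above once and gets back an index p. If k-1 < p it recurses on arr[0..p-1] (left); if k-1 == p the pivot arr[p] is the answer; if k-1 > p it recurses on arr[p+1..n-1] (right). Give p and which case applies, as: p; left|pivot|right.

pivot=-2, i=-1
j=0: 6>-2, skip
j=1: 4>-2, skip
j=2: 7>-2, skip
j=3: -6≤-2, i=0, swap(0,3) ⇒ [-6,4,7,6,-5,-4,-1,-2]
j=4: -5≤-2, i=1, swap(1,4) ⇒ [-6,-5,7,6,4,-4,-1,-2]
j=5: -4≤-2, i=2, swap(2,5) ⇒ [-6,-5,-4,6,4,7,-1,-2]
j=6: -1>-2, skip
swap(3,7) ⇒ [-6,-5,-4,-2,4,7,-1,6]; return 3
p = 3; k-1 = 3 == 3 ⇒ pivot

3; pivot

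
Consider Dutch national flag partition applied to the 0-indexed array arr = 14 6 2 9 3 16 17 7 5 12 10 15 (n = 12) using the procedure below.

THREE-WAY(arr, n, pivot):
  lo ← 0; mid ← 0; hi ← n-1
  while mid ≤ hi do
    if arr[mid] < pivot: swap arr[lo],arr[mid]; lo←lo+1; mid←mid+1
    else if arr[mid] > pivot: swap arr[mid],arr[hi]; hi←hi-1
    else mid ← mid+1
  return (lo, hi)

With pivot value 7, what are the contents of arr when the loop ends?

pivot = 7; lo=0, mid=0, hi=11
arr[mid]=14>7: swap arr[0],arr[11]; hi=10 → 15 6 2 9 3 16 17 7 5 12 10 14
arr[mid]=15>7: swap arr[0],arr[10]; hi=9 → 10 6 2 9 3 16 17 7 5 12 15 14
arr[mid]=10>7: swap arr[0],arr[9]; hi=8 → 12 6 2 9 3 16 17 7 5 10 15 14
arr[mid]=12>7: swap arr[0],arr[8]; hi=7 → 5 6 2 9 3 16 17 7 12 10 15 14
arr[mid]=5<7: swap arr[0],arr[0]; lo=1,mid=1 → 5 6 2 9 3 16 17 7 12 10 15 14
arr[mid]=6<7: swap arr[1],arr[1]; lo=2,mid=2 → 5 6 2 9 3 16 17 7 12 10 15 14
arr[mid]=2<7: swap arr[2],arr[2]; lo=3,mid=3 → 5 6 2 9 3 16 17 7 12 10 15 14
arr[mid]=9>7: swap arr[3],arr[7]; hi=6 → 5 6 2 7 3 16 17 9 12 10 15 14
arr[mid]=7=7: mid=4
arr[mid]=3<7: swap arr[3],arr[4]; lo=4,mid=5 → 5 6 2 3 7 16 17 9 12 10 15 14
arr[mid]=16>7: swap arr[5],arr[6]; hi=5 → 5 6 2 3 7 17 16 9 12 10 15 14
arr[mid]=17>7: swap arr[5],arr[5]; hi=4 → 5 6 2 3 7 17 16 9 12 10 15 14
end: lo=4, hi=4; arr = 5 6 2 3 7 17 16 9 12 10 15 14

5 6 2 3 7 17 16 9 12 10 15 14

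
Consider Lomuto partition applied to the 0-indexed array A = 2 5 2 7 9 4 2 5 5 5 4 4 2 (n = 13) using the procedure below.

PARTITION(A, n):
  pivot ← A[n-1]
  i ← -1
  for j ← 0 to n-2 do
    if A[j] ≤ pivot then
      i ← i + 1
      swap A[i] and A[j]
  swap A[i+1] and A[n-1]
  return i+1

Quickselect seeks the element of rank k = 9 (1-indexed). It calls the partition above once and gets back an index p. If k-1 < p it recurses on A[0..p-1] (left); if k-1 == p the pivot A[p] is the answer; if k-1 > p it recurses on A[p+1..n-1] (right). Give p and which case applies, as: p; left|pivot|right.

3; right

pivot=2, i=-1
j=0: 2≤2, i=0, swap(0,0) ⇒ 2 5 2 7 9 4 2 5 5 5 4 4 2
j=1: 5>2, skip
j=2: 2≤2, i=1, swap(1,2) ⇒ 2 2 5 7 9 4 2 5 5 5 4 4 2
j=3: 7>2, skip
j=4: 9>2, skip
j=5: 4>2, skip
j=6: 2≤2, i=2, swap(2,6) ⇒ 2 2 2 7 9 4 5 5 5 5 4 4 2
j=7: 5>2, skip
j=8: 5>2, skip
j=9: 5>2, skip
j=10: 4>2, skip
j=11: 4>2, skip
swap(3,12) ⇒ 2 2 2 2 9 4 5 5 5 5 4 4 7; return 3
p = 3; k-1 = 8 > 3 ⇒ right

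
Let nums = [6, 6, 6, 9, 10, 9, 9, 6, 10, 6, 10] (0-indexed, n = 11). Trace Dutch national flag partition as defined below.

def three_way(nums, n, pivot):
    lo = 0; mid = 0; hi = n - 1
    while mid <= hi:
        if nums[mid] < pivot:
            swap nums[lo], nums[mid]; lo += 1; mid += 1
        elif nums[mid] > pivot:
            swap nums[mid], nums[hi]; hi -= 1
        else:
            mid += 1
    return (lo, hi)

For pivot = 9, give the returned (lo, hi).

pivot = 9; lo=0, mid=0, hi=10
nums[mid]=6<9: swap nums[0],nums[0]; lo=1,mid=1 → [6, 6, 6, 9, 10, 9, 9, 6, 10, 6, 10]
nums[mid]=6<9: swap nums[1],nums[1]; lo=2,mid=2 → [6, 6, 6, 9, 10, 9, 9, 6, 10, 6, 10]
nums[mid]=6<9: swap nums[2],nums[2]; lo=3,mid=3 → [6, 6, 6, 9, 10, 9, 9, 6, 10, 6, 10]
nums[mid]=9=9: mid=4
nums[mid]=10>9: swap nums[4],nums[10]; hi=9 → [6, 6, 6, 9, 10, 9, 9, 6, 10, 6, 10]
nums[mid]=10>9: swap nums[4],nums[9]; hi=8 → [6, 6, 6, 9, 6, 9, 9, 6, 10, 10, 10]
nums[mid]=6<9: swap nums[3],nums[4]; lo=4,mid=5 → [6, 6, 6, 6, 9, 9, 9, 6, 10, 10, 10]
nums[mid]=9=9: mid=6
nums[mid]=9=9: mid=7
nums[mid]=6<9: swap nums[4],nums[7]; lo=5,mid=8 → [6, 6, 6, 6, 6, 9, 9, 9, 10, 10, 10]
nums[mid]=10>9: swap nums[8],nums[8]; hi=7 → [6, 6, 6, 6, 6, 9, 9, 9, 10, 10, 10]
end: lo=5, hi=7; nums = [6, 6, 6, 6, 6, 9, 9, 9, 10, 10, 10]

(5, 7)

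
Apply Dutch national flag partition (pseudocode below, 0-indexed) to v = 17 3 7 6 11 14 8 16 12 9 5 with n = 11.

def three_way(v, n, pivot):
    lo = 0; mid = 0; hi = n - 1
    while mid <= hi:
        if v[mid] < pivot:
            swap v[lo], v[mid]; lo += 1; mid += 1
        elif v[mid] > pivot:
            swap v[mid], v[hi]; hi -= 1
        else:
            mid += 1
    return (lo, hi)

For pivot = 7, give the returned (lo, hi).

(3, 3)

lo=0 mid=0 hi=10
17>7: swap(0,10), hi=9 ⇒ 5 3 7 6 11 14 8 16 12 9 17
5<7: swap(0,0), lo=1 mid=1 ⇒ 5 3 7 6 11 14 8 16 12 9 17
3<7: swap(1,1), lo=2 mid=2 ⇒ 5 3 7 6 11 14 8 16 12 9 17
7=7: mid=3
6<7: swap(2,3), lo=3 mid=4 ⇒ 5 3 6 7 11 14 8 16 12 9 17
11>7: swap(4,9), hi=8 ⇒ 5 3 6 7 9 14 8 16 12 11 17
9>7: swap(4,8), hi=7 ⇒ 5 3 6 7 12 14 8 16 9 11 17
12>7: swap(4,7), hi=6 ⇒ 5 3 6 7 16 14 8 12 9 11 17
16>7: swap(4,6), hi=5 ⇒ 5 3 6 7 8 14 16 12 9 11 17
8>7: swap(4,5), hi=4 ⇒ 5 3 6 7 14 8 16 12 9 11 17
14>7: swap(4,4), hi=3 ⇒ 5 3 6 7 14 8 16 12 9 11 17
done. lo=3 hi=3; v=5 3 6 7 14 8 16 12 9 11 17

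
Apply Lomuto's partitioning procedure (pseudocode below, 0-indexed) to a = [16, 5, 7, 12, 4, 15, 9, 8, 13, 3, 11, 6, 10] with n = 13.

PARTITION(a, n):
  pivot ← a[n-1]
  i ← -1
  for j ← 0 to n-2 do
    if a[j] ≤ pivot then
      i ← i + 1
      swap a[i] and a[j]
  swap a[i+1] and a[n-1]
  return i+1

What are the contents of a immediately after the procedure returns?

[5, 7, 4, 9, 8, 3, 6, 10, 13, 15, 11, 12, 16]

pivot = a[12] = 10; i = -1
j=0: a[0]=16 > 10 → no swap
j=1: a[1]=5 ≤ 10 → i=0, swap a[0],a[1] → [5, 16, 7, 12, 4, 15, 9, 8, 13, 3, 11, 6, 10]
j=2: a[2]=7 ≤ 10 → i=1, swap a[1],a[2] → [5, 7, 16, 12, 4, 15, 9, 8, 13, 3, 11, 6, 10]
j=3: a[3]=12 > 10 → no swap
j=4: a[4]=4 ≤ 10 → i=2, swap a[2],a[4] → [5, 7, 4, 12, 16, 15, 9, 8, 13, 3, 11, 6, 10]
j=5: a[5]=15 > 10 → no swap
j=6: a[6]=9 ≤ 10 → i=3, swap a[3],a[6] → [5, 7, 4, 9, 16, 15, 12, 8, 13, 3, 11, 6, 10]
j=7: a[7]=8 ≤ 10 → i=4, swap a[4],a[7] → [5, 7, 4, 9, 8, 15, 12, 16, 13, 3, 11, 6, 10]
j=8: a[8]=13 > 10 → no swap
j=9: a[9]=3 ≤ 10 → i=5, swap a[5],a[9] → [5, 7, 4, 9, 8, 3, 12, 16, 13, 15, 11, 6, 10]
j=10: a[10]=11 > 10 → no swap
j=11: a[11]=6 ≤ 10 → i=6, swap a[6],a[11] → [5, 7, 4, 9, 8, 3, 6, 16, 13, 15, 11, 12, 10]
final swap a[7],a[12] → [5, 7, 4, 9, 8, 3, 6, 10, 13, 15, 11, 12, 16]; return 7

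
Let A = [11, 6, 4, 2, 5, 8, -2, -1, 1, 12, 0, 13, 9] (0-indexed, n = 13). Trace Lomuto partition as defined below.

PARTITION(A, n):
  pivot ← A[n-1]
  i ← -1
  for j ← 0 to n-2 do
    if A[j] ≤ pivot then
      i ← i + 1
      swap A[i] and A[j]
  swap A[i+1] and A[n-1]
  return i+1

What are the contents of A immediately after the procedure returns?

[6, 4, 2, 5, 8, -2, -1, 1, 0, 9, 11, 13, 12]

pivot = A[12] = 9; i = -1
j=0: A[0]=11 > 9 → no swap
j=1: A[1]=6 ≤ 9 → i=0, swap A[0],A[1] → [6, 11, 4, 2, 5, 8, -2, -1, 1, 12, 0, 13, 9]
j=2: A[2]=4 ≤ 9 → i=1, swap A[1],A[2] → [6, 4, 11, 2, 5, 8, -2, -1, 1, 12, 0, 13, 9]
j=3: A[3]=2 ≤ 9 → i=2, swap A[2],A[3] → [6, 4, 2, 11, 5, 8, -2, -1, 1, 12, 0, 13, 9]
j=4: A[4]=5 ≤ 9 → i=3, swap A[3],A[4] → [6, 4, 2, 5, 11, 8, -2, -1, 1, 12, 0, 13, 9]
j=5: A[5]=8 ≤ 9 → i=4, swap A[4],A[5] → [6, 4, 2, 5, 8, 11, -2, -1, 1, 12, 0, 13, 9]
j=6: A[6]=-2 ≤ 9 → i=5, swap A[5],A[6] → [6, 4, 2, 5, 8, -2, 11, -1, 1, 12, 0, 13, 9]
j=7: A[7]=-1 ≤ 9 → i=6, swap A[6],A[7] → [6, 4, 2, 5, 8, -2, -1, 11, 1, 12, 0, 13, 9]
j=8: A[8]=1 ≤ 9 → i=7, swap A[7],A[8] → [6, 4, 2, 5, 8, -2, -1, 1, 11, 12, 0, 13, 9]
j=9: A[9]=12 > 9 → no swap
j=10: A[10]=0 ≤ 9 → i=8, swap A[8],A[10] → [6, 4, 2, 5, 8, -2, -1, 1, 0, 12, 11, 13, 9]
j=11: A[11]=13 > 9 → no swap
final swap A[9],A[12] → [6, 4, 2, 5, 8, -2, -1, 1, 0, 9, 11, 13, 12]; return 9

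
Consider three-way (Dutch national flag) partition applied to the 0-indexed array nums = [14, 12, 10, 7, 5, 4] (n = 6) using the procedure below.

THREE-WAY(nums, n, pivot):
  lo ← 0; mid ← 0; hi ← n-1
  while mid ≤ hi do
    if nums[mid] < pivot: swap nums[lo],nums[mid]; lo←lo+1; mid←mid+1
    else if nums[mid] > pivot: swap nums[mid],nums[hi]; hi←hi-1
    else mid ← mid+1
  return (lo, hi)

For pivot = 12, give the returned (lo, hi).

pivot = 12; lo=0, mid=0, hi=5
nums[mid]=14>12: swap nums[0],nums[5]; hi=4 → [4, 12, 10, 7, 5, 14]
nums[mid]=4<12: swap nums[0],nums[0]; lo=1,mid=1 → [4, 12, 10, 7, 5, 14]
nums[mid]=12=12: mid=2
nums[mid]=10<12: swap nums[1],nums[2]; lo=2,mid=3 → [4, 10, 12, 7, 5, 14]
nums[mid]=7<12: swap nums[2],nums[3]; lo=3,mid=4 → [4, 10, 7, 12, 5, 14]
nums[mid]=5<12: swap nums[3],nums[4]; lo=4,mid=5 → [4, 10, 7, 5, 12, 14]
end: lo=4, hi=4; nums = [4, 10, 7, 5, 12, 14]

(4, 4)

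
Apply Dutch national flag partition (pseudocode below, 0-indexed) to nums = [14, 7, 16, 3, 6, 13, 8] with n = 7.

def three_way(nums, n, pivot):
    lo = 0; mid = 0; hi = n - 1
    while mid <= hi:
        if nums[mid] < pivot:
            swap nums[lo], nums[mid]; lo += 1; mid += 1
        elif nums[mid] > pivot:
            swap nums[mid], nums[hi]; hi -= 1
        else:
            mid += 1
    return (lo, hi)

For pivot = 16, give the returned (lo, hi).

(6, 6)

pivot = 16; lo=0, mid=0, hi=6
nums[mid]=14<16: swap nums[0],nums[0]; lo=1,mid=1 → [14, 7, 16, 3, 6, 13, 8]
nums[mid]=7<16: swap nums[1],nums[1]; lo=2,mid=2 → [14, 7, 16, 3, 6, 13, 8]
nums[mid]=16=16: mid=3
nums[mid]=3<16: swap nums[2],nums[3]; lo=3,mid=4 → [14, 7, 3, 16, 6, 13, 8]
nums[mid]=6<16: swap nums[3],nums[4]; lo=4,mid=5 → [14, 7, 3, 6, 16, 13, 8]
nums[mid]=13<16: swap nums[4],nums[5]; lo=5,mid=6 → [14, 7, 3, 6, 13, 16, 8]
nums[mid]=8<16: swap nums[5],nums[6]; lo=6,mid=7 → [14, 7, 3, 6, 13, 8, 16]
end: lo=6, hi=6; nums = [14, 7, 3, 6, 13, 8, 16]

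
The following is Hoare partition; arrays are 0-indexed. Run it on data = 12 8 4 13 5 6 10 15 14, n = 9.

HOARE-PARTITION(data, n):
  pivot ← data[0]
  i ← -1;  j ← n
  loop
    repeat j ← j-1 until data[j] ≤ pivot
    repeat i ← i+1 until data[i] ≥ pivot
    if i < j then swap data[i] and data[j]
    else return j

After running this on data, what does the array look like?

pivot=12
j stops at 6 (10), i stops at 0 (12); swap ⇒ 10 8 4 13 5 6 12 15 14
j stops at 5 (6), i stops at 3 (13); swap ⇒ 10 8 4 6 5 13 12 15 14
j stops at 4, i stops at 5; i≥j ⇒ return 4. data=10 8 4 6 5 13 12 15 14

10 8 4 6 5 13 12 15 14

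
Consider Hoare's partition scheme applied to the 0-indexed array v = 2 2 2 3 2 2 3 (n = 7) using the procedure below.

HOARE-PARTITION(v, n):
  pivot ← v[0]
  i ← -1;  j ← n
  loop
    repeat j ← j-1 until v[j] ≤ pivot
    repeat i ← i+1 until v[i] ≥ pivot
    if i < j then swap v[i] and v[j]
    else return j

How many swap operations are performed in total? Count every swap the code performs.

2

pivot=2
j stops at 5 (2), i stops at 0 (2); swap ⇒ 2 2 2 3 2 2 3
j stops at 4 (2), i stops at 1 (2); swap ⇒ 2 2 2 3 2 2 3
j stops at 2, i stops at 2; i≥j ⇒ return 2. v=2 2 2 3 2 2 3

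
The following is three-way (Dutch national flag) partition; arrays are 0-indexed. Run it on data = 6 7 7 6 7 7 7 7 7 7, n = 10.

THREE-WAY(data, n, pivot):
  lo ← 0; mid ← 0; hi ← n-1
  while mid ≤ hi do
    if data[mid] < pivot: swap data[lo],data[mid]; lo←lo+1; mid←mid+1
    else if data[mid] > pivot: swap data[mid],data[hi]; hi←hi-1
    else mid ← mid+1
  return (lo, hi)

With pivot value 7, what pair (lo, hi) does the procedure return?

(2, 9)

lo=0 mid=0 hi=9
6<7: swap(0,0), lo=1 mid=1 ⇒ 6 7 7 6 7 7 7 7 7 7
7=7: mid=2
7=7: mid=3
6<7: swap(1,3), lo=2 mid=4 ⇒ 6 6 7 7 7 7 7 7 7 7
7=7: mid=5
7=7: mid=6
7=7: mid=7
7=7: mid=8
7=7: mid=9
7=7: mid=10
done. lo=2 hi=9; data=6 6 7 7 7 7 7 7 7 7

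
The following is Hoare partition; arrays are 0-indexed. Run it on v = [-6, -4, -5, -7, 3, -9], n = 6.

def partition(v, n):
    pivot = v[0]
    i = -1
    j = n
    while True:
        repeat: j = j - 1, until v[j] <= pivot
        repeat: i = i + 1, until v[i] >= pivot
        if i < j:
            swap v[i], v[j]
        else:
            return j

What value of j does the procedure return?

1

pivot = v[0] = -6; i = -1, j = 6
j→5 (v[5]=-9≤-6), i→0 (v[0]=-6≥-6); i<j, swap → [-9, -4, -5, -7, 3, -6]
j→3 (v[3]=-7≤-6), i→1 (v[1]=-4≥-6); i<j, swap → [-9, -7, -5, -4, 3, -6]
j→1, i→2; i≥j, return j=1. v = [-9, -7, -5, -4, 3, -6]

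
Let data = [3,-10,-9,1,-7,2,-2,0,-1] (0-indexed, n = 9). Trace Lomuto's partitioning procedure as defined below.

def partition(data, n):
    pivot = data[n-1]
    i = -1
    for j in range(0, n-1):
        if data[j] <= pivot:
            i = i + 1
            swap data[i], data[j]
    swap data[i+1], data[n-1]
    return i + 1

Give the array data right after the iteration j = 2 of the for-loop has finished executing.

pivot = data[8] = -1; i = -1
j=0: data[0]=3 > -1 → no swap
j=1: data[1]=-10 ≤ -1 → i=0, swap data[0],data[1] → [-10,3,-9,1,-7,2,-2,0,-1]
j=2: data[2]=-9 ≤ -1 → i=1, swap data[1],data[2] → [-10,-9,3,1,-7,2,-2,0,-1]
(after j=2) data = [-10,-9,3,1,-7,2,-2,0,-1]

[-10,-9,3,1,-7,2,-2,0,-1]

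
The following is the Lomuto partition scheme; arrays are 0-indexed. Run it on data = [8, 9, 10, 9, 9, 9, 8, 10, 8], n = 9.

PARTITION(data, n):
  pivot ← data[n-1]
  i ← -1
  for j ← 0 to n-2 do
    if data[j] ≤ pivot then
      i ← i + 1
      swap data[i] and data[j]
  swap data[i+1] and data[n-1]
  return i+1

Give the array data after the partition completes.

[8, 8, 8, 9, 9, 9, 9, 10, 10]

pivot=8, i=-1
j=0: 8≤8, i=0, swap(0,0) ⇒ [8, 9, 10, 9, 9, 9, 8, 10, 8]
j=1: 9>8, skip
j=2: 10>8, skip
j=3: 9>8, skip
j=4: 9>8, skip
j=5: 9>8, skip
j=6: 8≤8, i=1, swap(1,6) ⇒ [8, 8, 10, 9, 9, 9, 9, 10, 8]
j=7: 10>8, skip
swap(2,8) ⇒ [8, 8, 8, 9, 9, 9, 9, 10, 10]; return 2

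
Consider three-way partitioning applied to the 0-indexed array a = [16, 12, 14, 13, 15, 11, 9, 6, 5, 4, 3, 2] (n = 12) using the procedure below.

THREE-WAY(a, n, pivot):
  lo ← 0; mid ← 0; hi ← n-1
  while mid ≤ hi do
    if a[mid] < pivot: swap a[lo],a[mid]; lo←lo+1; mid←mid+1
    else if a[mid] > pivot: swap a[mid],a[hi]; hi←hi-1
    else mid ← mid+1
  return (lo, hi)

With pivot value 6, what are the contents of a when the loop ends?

[2, 3, 4, 5, 6, 9, 11, 15, 13, 14, 12, 16]

pivot = 6; lo=0, mid=0, hi=11
a[mid]=16>6: swap a[0],a[11]; hi=10 → [2, 12, 14, 13, 15, 11, 9, 6, 5, 4, 3, 16]
a[mid]=2<6: swap a[0],a[0]; lo=1,mid=1 → [2, 12, 14, 13, 15, 11, 9, 6, 5, 4, 3, 16]
a[mid]=12>6: swap a[1],a[10]; hi=9 → [2, 3, 14, 13, 15, 11, 9, 6, 5, 4, 12, 16]
a[mid]=3<6: swap a[1],a[1]; lo=2,mid=2 → [2, 3, 14, 13, 15, 11, 9, 6, 5, 4, 12, 16]
a[mid]=14>6: swap a[2],a[9]; hi=8 → [2, 3, 4, 13, 15, 11, 9, 6, 5, 14, 12, 16]
a[mid]=4<6: swap a[2],a[2]; lo=3,mid=3 → [2, 3, 4, 13, 15, 11, 9, 6, 5, 14, 12, 16]
a[mid]=13>6: swap a[3],a[8]; hi=7 → [2, 3, 4, 5, 15, 11, 9, 6, 13, 14, 12, 16]
a[mid]=5<6: swap a[3],a[3]; lo=4,mid=4 → [2, 3, 4, 5, 15, 11, 9, 6, 13, 14, 12, 16]
a[mid]=15>6: swap a[4],a[7]; hi=6 → [2, 3, 4, 5, 6, 11, 9, 15, 13, 14, 12, 16]
a[mid]=6=6: mid=5
a[mid]=11>6: swap a[5],a[6]; hi=5 → [2, 3, 4, 5, 6, 9, 11, 15, 13, 14, 12, 16]
a[mid]=9>6: swap a[5],a[5]; hi=4 → [2, 3, 4, 5, 6, 9, 11, 15, 13, 14, 12, 16]
end: lo=4, hi=4; a = [2, 3, 4, 5, 6, 9, 11, 15, 13, 14, 12, 16]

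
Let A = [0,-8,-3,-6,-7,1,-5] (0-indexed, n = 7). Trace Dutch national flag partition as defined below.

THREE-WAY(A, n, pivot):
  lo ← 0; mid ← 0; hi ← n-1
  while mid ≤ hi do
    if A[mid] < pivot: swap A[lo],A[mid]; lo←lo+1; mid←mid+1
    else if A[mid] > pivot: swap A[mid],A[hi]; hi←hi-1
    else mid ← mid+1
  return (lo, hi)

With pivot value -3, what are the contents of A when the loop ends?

lo=0 mid=0 hi=6
0>-3: swap(0,6), hi=5 ⇒ [-5,-8,-3,-6,-7,1,0]
-5<-3: swap(0,0), lo=1 mid=1 ⇒ [-5,-8,-3,-6,-7,1,0]
-8<-3: swap(1,1), lo=2 mid=2 ⇒ [-5,-8,-3,-6,-7,1,0]
-3=-3: mid=3
-6<-3: swap(2,3), lo=3 mid=4 ⇒ [-5,-8,-6,-3,-7,1,0]
-7<-3: swap(3,4), lo=4 mid=5 ⇒ [-5,-8,-6,-7,-3,1,0]
1>-3: swap(5,5), hi=4 ⇒ [-5,-8,-6,-7,-3,1,0]
done. lo=4 hi=4; A=[-5,-8,-6,-7,-3,1,0]

[-5,-8,-6,-7,-3,1,0]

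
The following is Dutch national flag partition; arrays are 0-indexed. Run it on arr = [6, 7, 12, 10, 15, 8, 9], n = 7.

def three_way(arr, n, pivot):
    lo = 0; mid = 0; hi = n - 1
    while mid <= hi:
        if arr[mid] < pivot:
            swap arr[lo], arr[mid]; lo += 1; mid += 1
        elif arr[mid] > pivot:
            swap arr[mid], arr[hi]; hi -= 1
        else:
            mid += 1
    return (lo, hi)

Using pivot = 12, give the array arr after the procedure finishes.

lo=0 mid=0 hi=6
6<12: swap(0,0), lo=1 mid=1 ⇒ [6, 7, 12, 10, 15, 8, 9]
7<12: swap(1,1), lo=2 mid=2 ⇒ [6, 7, 12, 10, 15, 8, 9]
12=12: mid=3
10<12: swap(2,3), lo=3 mid=4 ⇒ [6, 7, 10, 12, 15, 8, 9]
15>12: swap(4,6), hi=5 ⇒ [6, 7, 10, 12, 9, 8, 15]
9<12: swap(3,4), lo=4 mid=5 ⇒ [6, 7, 10, 9, 12, 8, 15]
8<12: swap(4,5), lo=5 mid=6 ⇒ [6, 7, 10, 9, 8, 12, 15]
done. lo=5 hi=5; arr=[6, 7, 10, 9, 8, 12, 15]

[6, 7, 10, 9, 8, 12, 15]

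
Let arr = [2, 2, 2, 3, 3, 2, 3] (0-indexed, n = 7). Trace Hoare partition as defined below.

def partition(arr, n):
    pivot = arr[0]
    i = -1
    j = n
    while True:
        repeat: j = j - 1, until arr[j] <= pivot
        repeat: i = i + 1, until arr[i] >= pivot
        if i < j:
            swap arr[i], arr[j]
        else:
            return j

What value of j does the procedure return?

1

pivot=2
j stops at 5 (2), i stops at 0 (2); swap ⇒ [2, 2, 2, 3, 3, 2, 3]
j stops at 2 (2), i stops at 1 (2); swap ⇒ [2, 2, 2, 3, 3, 2, 3]
j stops at 1, i stops at 2; i≥j ⇒ return 1. arr=[2, 2, 2, 3, 3, 2, 3]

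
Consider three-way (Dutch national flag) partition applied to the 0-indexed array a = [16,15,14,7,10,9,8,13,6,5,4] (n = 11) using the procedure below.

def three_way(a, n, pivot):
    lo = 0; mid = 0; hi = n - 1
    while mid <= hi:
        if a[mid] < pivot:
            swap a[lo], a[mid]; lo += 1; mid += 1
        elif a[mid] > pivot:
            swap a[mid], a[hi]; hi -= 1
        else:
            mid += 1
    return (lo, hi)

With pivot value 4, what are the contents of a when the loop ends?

[4,14,7,10,9,8,13,6,5,15,16]

lo=0 mid=0 hi=10
16>4: swap(0,10), hi=9 ⇒ [4,15,14,7,10,9,8,13,6,5,16]
4=4: mid=1
15>4: swap(1,9), hi=8 ⇒ [4,5,14,7,10,9,8,13,6,15,16]
5>4: swap(1,8), hi=7 ⇒ [4,6,14,7,10,9,8,13,5,15,16]
6>4: swap(1,7), hi=6 ⇒ [4,13,14,7,10,9,8,6,5,15,16]
13>4: swap(1,6), hi=5 ⇒ [4,8,14,7,10,9,13,6,5,15,16]
8>4: swap(1,5), hi=4 ⇒ [4,9,14,7,10,8,13,6,5,15,16]
9>4: swap(1,4), hi=3 ⇒ [4,10,14,7,9,8,13,6,5,15,16]
10>4: swap(1,3), hi=2 ⇒ [4,7,14,10,9,8,13,6,5,15,16]
7>4: swap(1,2), hi=1 ⇒ [4,14,7,10,9,8,13,6,5,15,16]
14>4: swap(1,1), hi=0 ⇒ [4,14,7,10,9,8,13,6,5,15,16]
done. lo=0 hi=0; a=[4,14,7,10,9,8,13,6,5,15,16]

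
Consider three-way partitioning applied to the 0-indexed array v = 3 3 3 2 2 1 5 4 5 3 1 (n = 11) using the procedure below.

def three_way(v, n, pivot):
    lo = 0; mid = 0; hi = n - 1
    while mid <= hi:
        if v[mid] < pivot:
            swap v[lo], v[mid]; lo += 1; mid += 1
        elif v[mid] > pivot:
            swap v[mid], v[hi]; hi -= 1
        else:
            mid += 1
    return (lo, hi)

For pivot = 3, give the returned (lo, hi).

pivot = 3; lo=0, mid=0, hi=10
v[mid]=3=3: mid=1
v[mid]=3=3: mid=2
v[mid]=3=3: mid=3
v[mid]=2<3: swap v[0],v[3]; lo=1,mid=4 → 2 3 3 3 2 1 5 4 5 3 1
v[mid]=2<3: swap v[1],v[4]; lo=2,mid=5 → 2 2 3 3 3 1 5 4 5 3 1
v[mid]=1<3: swap v[2],v[5]; lo=3,mid=6 → 2 2 1 3 3 3 5 4 5 3 1
v[mid]=5>3: swap v[6],v[10]; hi=9 → 2 2 1 3 3 3 1 4 5 3 5
v[mid]=1<3: swap v[3],v[6]; lo=4,mid=7 → 2 2 1 1 3 3 3 4 5 3 5
v[mid]=4>3: swap v[7],v[9]; hi=8 → 2 2 1 1 3 3 3 3 5 4 5
v[mid]=3=3: mid=8
v[mid]=5>3: swap v[8],v[8]; hi=7 → 2 2 1 1 3 3 3 3 5 4 5
end: lo=4, hi=7; v = 2 2 1 1 3 3 3 3 5 4 5

(4, 7)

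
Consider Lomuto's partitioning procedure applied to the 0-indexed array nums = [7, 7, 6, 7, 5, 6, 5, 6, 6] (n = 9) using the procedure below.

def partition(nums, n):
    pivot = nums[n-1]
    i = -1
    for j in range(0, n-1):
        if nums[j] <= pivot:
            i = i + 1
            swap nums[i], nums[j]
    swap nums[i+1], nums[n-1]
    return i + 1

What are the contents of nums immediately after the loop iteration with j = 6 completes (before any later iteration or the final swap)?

[6, 5, 6, 5, 7, 7, 7, 6, 6]

pivot=6, i=-1
j=0: 7>6, skip
j=1: 7>6, skip
j=2: 6≤6, i=0, swap(0,2) ⇒ [6, 7, 7, 7, 5, 6, 5, 6, 6]
j=3: 7>6, skip
j=4: 5≤6, i=1, swap(1,4) ⇒ [6, 5, 7, 7, 7, 6, 5, 6, 6]
j=5: 6≤6, i=2, swap(2,5) ⇒ [6, 5, 6, 7, 7, 7, 5, 6, 6]
j=6: 5≤6, i=3, swap(3,6) ⇒ [6, 5, 6, 5, 7, 7, 7, 6, 6]
(after j=6) nums = [6, 5, 6, 5, 7, 7, 7, 6, 6]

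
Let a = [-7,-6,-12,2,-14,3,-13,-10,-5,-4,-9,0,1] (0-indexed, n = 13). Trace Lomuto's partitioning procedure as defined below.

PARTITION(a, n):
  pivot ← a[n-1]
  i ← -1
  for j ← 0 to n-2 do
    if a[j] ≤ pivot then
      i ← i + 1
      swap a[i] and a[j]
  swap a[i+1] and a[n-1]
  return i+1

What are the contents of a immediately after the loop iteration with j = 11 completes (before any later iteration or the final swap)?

pivot=1, i=-1
j=0: -7≤1, i=0, swap(0,0) ⇒ [-7,-6,-12,2,-14,3,-13,-10,-5,-4,-9,0,1]
j=1: -6≤1, i=1, swap(1,1) ⇒ [-7,-6,-12,2,-14,3,-13,-10,-5,-4,-9,0,1]
j=2: -12≤1, i=2, swap(2,2) ⇒ [-7,-6,-12,2,-14,3,-13,-10,-5,-4,-9,0,1]
j=3: 2>1, skip
j=4: -14≤1, i=3, swap(3,4) ⇒ [-7,-6,-12,-14,2,3,-13,-10,-5,-4,-9,0,1]
j=5: 3>1, skip
j=6: -13≤1, i=4, swap(4,6) ⇒ [-7,-6,-12,-14,-13,3,2,-10,-5,-4,-9,0,1]
j=7: -10≤1, i=5, swap(5,7) ⇒ [-7,-6,-12,-14,-13,-10,2,3,-5,-4,-9,0,1]
j=8: -5≤1, i=6, swap(6,8) ⇒ [-7,-6,-12,-14,-13,-10,-5,3,2,-4,-9,0,1]
j=9: -4≤1, i=7, swap(7,9) ⇒ [-7,-6,-12,-14,-13,-10,-5,-4,2,3,-9,0,1]
j=10: -9≤1, i=8, swap(8,10) ⇒ [-7,-6,-12,-14,-13,-10,-5,-4,-9,3,2,0,1]
j=11: 0≤1, i=9, swap(9,11) ⇒ [-7,-6,-12,-14,-13,-10,-5,-4,-9,0,2,3,1]
(after j=11) a = [-7,-6,-12,-14,-13,-10,-5,-4,-9,0,2,3,1]

[-7,-6,-12,-14,-13,-10,-5,-4,-9,0,2,3,1]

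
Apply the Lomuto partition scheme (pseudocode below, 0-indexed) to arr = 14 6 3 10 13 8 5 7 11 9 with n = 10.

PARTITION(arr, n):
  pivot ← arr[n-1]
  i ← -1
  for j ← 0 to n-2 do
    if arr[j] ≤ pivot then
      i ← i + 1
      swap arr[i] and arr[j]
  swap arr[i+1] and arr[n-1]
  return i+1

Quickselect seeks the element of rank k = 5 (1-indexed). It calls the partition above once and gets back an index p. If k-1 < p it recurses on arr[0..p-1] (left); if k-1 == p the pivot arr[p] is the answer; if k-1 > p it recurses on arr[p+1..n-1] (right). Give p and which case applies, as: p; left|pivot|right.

5; left

pivot=9, i=-1
j=0: 14>9, skip
j=1: 6≤9, i=0, swap(0,1) ⇒ 6 14 3 10 13 8 5 7 11 9
j=2: 3≤9, i=1, swap(1,2) ⇒ 6 3 14 10 13 8 5 7 11 9
j=3: 10>9, skip
j=4: 13>9, skip
j=5: 8≤9, i=2, swap(2,5) ⇒ 6 3 8 10 13 14 5 7 11 9
j=6: 5≤9, i=3, swap(3,6) ⇒ 6 3 8 5 13 14 10 7 11 9
j=7: 7≤9, i=4, swap(4,7) ⇒ 6 3 8 5 7 14 10 13 11 9
j=8: 11>9, skip
swap(5,9) ⇒ 6 3 8 5 7 9 10 13 11 14; return 5
p = 5; k-1 = 4 < 5 ⇒ left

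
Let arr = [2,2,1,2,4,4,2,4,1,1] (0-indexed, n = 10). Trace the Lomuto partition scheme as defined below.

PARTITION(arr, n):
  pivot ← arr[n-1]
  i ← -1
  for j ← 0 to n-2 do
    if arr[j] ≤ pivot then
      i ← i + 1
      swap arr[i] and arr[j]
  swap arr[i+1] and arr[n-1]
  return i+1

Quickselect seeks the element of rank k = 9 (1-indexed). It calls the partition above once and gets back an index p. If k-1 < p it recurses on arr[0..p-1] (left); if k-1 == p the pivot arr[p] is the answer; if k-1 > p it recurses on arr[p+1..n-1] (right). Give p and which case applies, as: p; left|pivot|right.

2; right

pivot = arr[9] = 1; i = -1
j=0: arr[0]=2 > 1 → no swap
j=1: arr[1]=2 > 1 → no swap
j=2: arr[2]=1 ≤ 1 → i=0, swap arr[0],arr[2] → [1,2,2,2,4,4,2,4,1,1]
j=3: arr[3]=2 > 1 → no swap
j=4: arr[4]=4 > 1 → no swap
j=5: arr[5]=4 > 1 → no swap
j=6: arr[6]=2 > 1 → no swap
j=7: arr[7]=4 > 1 → no swap
j=8: arr[8]=1 ≤ 1 → i=1, swap arr[1],arr[8] → [1,1,2,2,4,4,2,4,2,1]
final swap arr[2],arr[9] → [1,1,1,2,4,4,2,4,2,2]; return 2
p = 2; k-1 = 8 > 2 ⇒ right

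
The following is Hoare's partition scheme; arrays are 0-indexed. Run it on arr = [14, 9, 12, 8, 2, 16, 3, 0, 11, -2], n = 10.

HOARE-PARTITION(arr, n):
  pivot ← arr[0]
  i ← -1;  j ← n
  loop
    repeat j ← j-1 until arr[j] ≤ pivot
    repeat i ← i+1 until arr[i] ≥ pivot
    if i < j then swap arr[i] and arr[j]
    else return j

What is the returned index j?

pivot=14
j stops at 9 (-2), i stops at 0 (14); swap ⇒ [-2, 9, 12, 8, 2, 16, 3, 0, 11, 14]
j stops at 8 (11), i stops at 5 (16); swap ⇒ [-2, 9, 12, 8, 2, 11, 3, 0, 16, 14]
j stops at 7, i stops at 8; i≥j ⇒ return 7. arr=[-2, 9, 12, 8, 2, 11, 3, 0, 16, 14]

7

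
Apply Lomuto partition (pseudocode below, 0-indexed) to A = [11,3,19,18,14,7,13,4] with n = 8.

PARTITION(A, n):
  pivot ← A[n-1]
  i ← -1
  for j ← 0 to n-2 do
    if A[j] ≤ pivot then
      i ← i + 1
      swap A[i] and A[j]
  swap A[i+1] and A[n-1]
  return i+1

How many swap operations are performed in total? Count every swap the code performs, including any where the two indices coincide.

2

pivot=4, i=-1
j=0: 11>4, skip
j=1: 3≤4, i=0, swap(0,1) ⇒ [3,11,19,18,14,7,13,4]
j=2: 19>4, skip
j=3: 18>4, skip
j=4: 14>4, skip
j=5: 7>4, skip
j=6: 13>4, skip
swap(1,7) ⇒ [3,4,19,18,14,7,13,11]; return 1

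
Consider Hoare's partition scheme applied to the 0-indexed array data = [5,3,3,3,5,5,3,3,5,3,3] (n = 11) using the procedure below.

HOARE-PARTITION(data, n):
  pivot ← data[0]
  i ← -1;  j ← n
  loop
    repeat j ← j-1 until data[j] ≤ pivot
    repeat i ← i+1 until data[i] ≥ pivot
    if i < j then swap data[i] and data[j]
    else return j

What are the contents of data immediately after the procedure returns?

[3,3,3,3,3,5,3,3,5,5,5]

pivot = data[0] = 5; i = -1, j = 11
j→10 (data[10]=3≤5), i→0 (data[0]=5≥5); i<j, swap → [3,3,3,3,5,5,3,3,5,3,5]
j→9 (data[9]=3≤5), i→4 (data[4]=5≥5); i<j, swap → [3,3,3,3,3,5,3,3,5,5,5]
j→8 (data[8]=5≤5), i→5 (data[5]=5≥5); i<j, swap → [3,3,3,3,3,5,3,3,5,5,5]
j→7, i→8; i≥j, return j=7. data = [3,3,3,3,3,5,3,3,5,5,5]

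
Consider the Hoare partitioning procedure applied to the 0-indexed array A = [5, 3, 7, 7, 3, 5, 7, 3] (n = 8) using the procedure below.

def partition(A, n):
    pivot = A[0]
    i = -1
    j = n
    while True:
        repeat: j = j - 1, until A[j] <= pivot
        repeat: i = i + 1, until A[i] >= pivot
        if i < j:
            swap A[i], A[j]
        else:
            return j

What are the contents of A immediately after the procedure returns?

pivot = A[0] = 5; i = -1, j = 8
j→7 (A[7]=3≤5), i→0 (A[0]=5≥5); i<j, swap → [3, 3, 7, 7, 3, 5, 7, 5]
j→5 (A[5]=5≤5), i→2 (A[2]=7≥5); i<j, swap → [3, 3, 5, 7, 3, 7, 7, 5]
j→4 (A[4]=3≤5), i→3 (A[3]=7≥5); i<j, swap → [3, 3, 5, 3, 7, 7, 7, 5]
j→3, i→4; i≥j, return j=3. A = [3, 3, 5, 3, 7, 7, 7, 5]

[3, 3, 5, 3, 7, 7, 7, 5]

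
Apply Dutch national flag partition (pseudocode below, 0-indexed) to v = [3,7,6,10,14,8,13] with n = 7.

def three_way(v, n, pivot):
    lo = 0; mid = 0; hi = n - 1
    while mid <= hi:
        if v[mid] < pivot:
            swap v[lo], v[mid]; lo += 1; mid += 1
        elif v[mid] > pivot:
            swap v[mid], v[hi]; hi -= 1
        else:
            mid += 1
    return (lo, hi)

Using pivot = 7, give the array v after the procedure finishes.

pivot = 7; lo=0, mid=0, hi=6
v[mid]=3<7: swap v[0],v[0]; lo=1,mid=1 → [3,7,6,10,14,8,13]
v[mid]=7=7: mid=2
v[mid]=6<7: swap v[1],v[2]; lo=2,mid=3 → [3,6,7,10,14,8,13]
v[mid]=10>7: swap v[3],v[6]; hi=5 → [3,6,7,13,14,8,10]
v[mid]=13>7: swap v[3],v[5]; hi=4 → [3,6,7,8,14,13,10]
v[mid]=8>7: swap v[3],v[4]; hi=3 → [3,6,7,14,8,13,10]
v[mid]=14>7: swap v[3],v[3]; hi=2 → [3,6,7,14,8,13,10]
end: lo=2, hi=2; v = [3,6,7,14,8,13,10]

[3,6,7,14,8,13,10]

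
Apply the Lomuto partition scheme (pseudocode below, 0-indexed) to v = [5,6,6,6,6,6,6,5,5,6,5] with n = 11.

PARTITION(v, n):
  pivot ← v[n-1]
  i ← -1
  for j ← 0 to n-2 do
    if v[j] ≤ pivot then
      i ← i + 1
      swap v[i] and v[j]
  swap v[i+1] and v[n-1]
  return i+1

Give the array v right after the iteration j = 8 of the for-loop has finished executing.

[5,5,5,6,6,6,6,6,6,6,5]

pivot = v[10] = 5; i = -1
j=0: v[0]=5 ≤ 5 → i=0, swap v[0],v[0] (no change) → [5,6,6,6,6,6,6,5,5,6,5]
j=1: v[1]=6 > 5 → no swap
j=2: v[2]=6 > 5 → no swap
j=3: v[3]=6 > 5 → no swap
j=4: v[4]=6 > 5 → no swap
j=5: v[5]=6 > 5 → no swap
j=6: v[6]=6 > 5 → no swap
j=7: v[7]=5 ≤ 5 → i=1, swap v[1],v[7] → [5,5,6,6,6,6,6,6,5,6,5]
j=8: v[8]=5 ≤ 5 → i=2, swap v[2],v[8] → [5,5,5,6,6,6,6,6,6,6,5]
(after j=8) v = [5,5,5,6,6,6,6,6,6,6,5]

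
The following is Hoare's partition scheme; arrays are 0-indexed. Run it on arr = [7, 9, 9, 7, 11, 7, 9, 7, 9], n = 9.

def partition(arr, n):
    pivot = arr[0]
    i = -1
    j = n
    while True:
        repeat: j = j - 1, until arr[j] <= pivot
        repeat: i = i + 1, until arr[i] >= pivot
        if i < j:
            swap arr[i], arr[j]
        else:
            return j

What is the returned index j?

2

pivot = arr[0] = 7; i = -1, j = 9
j→7 (arr[7]=7≤7), i→0 (arr[0]=7≥7); i<j, swap → [7, 9, 9, 7, 11, 7, 9, 7, 9]
j→5 (arr[5]=7≤7), i→1 (arr[1]=9≥7); i<j, swap → [7, 7, 9, 7, 11, 9, 9, 7, 9]
j→3 (arr[3]=7≤7), i→2 (arr[2]=9≥7); i<j, swap → [7, 7, 7, 9, 11, 9, 9, 7, 9]
j→2, i→3; i≥j, return j=2. arr = [7, 7, 7, 9, 11, 9, 9, 7, 9]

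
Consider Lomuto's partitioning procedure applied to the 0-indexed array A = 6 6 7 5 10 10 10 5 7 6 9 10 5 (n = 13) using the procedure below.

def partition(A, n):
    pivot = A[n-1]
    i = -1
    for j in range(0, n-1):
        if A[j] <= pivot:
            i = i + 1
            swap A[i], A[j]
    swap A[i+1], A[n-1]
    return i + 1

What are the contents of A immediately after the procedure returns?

5 5 5 6 10 10 10 6 7 6 9 10 7

pivot = A[12] = 5; i = -1
j=0: A[0]=6 > 5 → no swap
j=1: A[1]=6 > 5 → no swap
j=2: A[2]=7 > 5 → no swap
j=3: A[3]=5 ≤ 5 → i=0, swap A[0],A[3] → 5 6 7 6 10 10 10 5 7 6 9 10 5
j=4: A[4]=10 > 5 → no swap
j=5: A[5]=10 > 5 → no swap
j=6: A[6]=10 > 5 → no swap
j=7: A[7]=5 ≤ 5 → i=1, swap A[1],A[7] → 5 5 7 6 10 10 10 6 7 6 9 10 5
j=8: A[8]=7 > 5 → no swap
j=9: A[9]=6 > 5 → no swap
j=10: A[10]=9 > 5 → no swap
j=11: A[11]=10 > 5 → no swap
final swap A[2],A[12] → 5 5 5 6 10 10 10 6 7 6 9 10 7; return 2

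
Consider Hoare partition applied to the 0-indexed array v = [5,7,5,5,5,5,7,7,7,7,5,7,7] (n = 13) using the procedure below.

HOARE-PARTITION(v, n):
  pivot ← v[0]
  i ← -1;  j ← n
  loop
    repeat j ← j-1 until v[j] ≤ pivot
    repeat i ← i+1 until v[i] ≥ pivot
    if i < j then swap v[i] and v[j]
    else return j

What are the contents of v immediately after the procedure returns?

[5,5,5,5,5,7,7,7,7,7,5,7,7]

pivot=5
j stops at 10 (5), i stops at 0 (5); swap ⇒ [5,7,5,5,5,5,7,7,7,7,5,7,7]
j stops at 5 (5), i stops at 1 (7); swap ⇒ [5,5,5,5,5,7,7,7,7,7,5,7,7]
j stops at 4 (5), i stops at 2 (5); swap ⇒ [5,5,5,5,5,7,7,7,7,7,5,7,7]
j stops at 3, i stops at 3; i≥j ⇒ return 3. v=[5,5,5,5,5,7,7,7,7,7,5,7,7]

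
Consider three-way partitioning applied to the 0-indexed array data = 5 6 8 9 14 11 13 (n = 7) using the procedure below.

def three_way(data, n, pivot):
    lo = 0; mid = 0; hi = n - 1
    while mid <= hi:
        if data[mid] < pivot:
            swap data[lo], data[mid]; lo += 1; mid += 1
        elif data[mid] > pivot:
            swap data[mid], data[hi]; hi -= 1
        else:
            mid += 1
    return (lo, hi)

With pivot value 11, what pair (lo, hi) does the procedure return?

pivot = 11; lo=0, mid=0, hi=6
data[mid]=5<11: swap data[0],data[0]; lo=1,mid=1 → 5 6 8 9 14 11 13
data[mid]=6<11: swap data[1],data[1]; lo=2,mid=2 → 5 6 8 9 14 11 13
data[mid]=8<11: swap data[2],data[2]; lo=3,mid=3 → 5 6 8 9 14 11 13
data[mid]=9<11: swap data[3],data[3]; lo=4,mid=4 → 5 6 8 9 14 11 13
data[mid]=14>11: swap data[4],data[6]; hi=5 → 5 6 8 9 13 11 14
data[mid]=13>11: swap data[4],data[5]; hi=4 → 5 6 8 9 11 13 14
data[mid]=11=11: mid=5
end: lo=4, hi=4; data = 5 6 8 9 11 13 14

(4, 4)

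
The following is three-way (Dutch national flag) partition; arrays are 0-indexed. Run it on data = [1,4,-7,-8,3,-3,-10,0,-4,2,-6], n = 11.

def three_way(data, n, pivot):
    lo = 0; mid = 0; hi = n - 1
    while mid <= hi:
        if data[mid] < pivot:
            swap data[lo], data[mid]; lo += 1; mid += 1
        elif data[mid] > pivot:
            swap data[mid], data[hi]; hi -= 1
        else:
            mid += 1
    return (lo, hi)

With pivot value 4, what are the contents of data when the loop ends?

[1,-7,-8,3,-3,-10,0,-4,2,-6,4]

pivot = 4; lo=0, mid=0, hi=10
data[mid]=1<4: swap data[0],data[0]; lo=1,mid=1 → [1,4,-7,-8,3,-3,-10,0,-4,2,-6]
data[mid]=4=4: mid=2
data[mid]=-7<4: swap data[1],data[2]; lo=2,mid=3 → [1,-7,4,-8,3,-3,-10,0,-4,2,-6]
data[mid]=-8<4: swap data[2],data[3]; lo=3,mid=4 → [1,-7,-8,4,3,-3,-10,0,-4,2,-6]
data[mid]=3<4: swap data[3],data[4]; lo=4,mid=5 → [1,-7,-8,3,4,-3,-10,0,-4,2,-6]
data[mid]=-3<4: swap data[4],data[5]; lo=5,mid=6 → [1,-7,-8,3,-3,4,-10,0,-4,2,-6]
data[mid]=-10<4: swap data[5],data[6]; lo=6,mid=7 → [1,-7,-8,3,-3,-10,4,0,-4,2,-6]
data[mid]=0<4: swap data[6],data[7]; lo=7,mid=8 → [1,-7,-8,3,-3,-10,0,4,-4,2,-6]
data[mid]=-4<4: swap data[7],data[8]; lo=8,mid=9 → [1,-7,-8,3,-3,-10,0,-4,4,2,-6]
data[mid]=2<4: swap data[8],data[9]; lo=9,mid=10 → [1,-7,-8,3,-3,-10,0,-4,2,4,-6]
data[mid]=-6<4: swap data[9],data[10]; lo=10,mid=11 → [1,-7,-8,3,-3,-10,0,-4,2,-6,4]
end: lo=10, hi=10; data = [1,-7,-8,3,-3,-10,0,-4,2,-6,4]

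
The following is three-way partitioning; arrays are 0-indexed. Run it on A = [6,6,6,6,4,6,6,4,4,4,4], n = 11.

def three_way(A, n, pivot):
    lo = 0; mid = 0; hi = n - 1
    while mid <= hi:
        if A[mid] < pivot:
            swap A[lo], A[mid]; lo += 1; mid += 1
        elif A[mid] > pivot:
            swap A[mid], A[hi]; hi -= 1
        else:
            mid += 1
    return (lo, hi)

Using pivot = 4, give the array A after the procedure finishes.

pivot = 4; lo=0, mid=0, hi=10
A[mid]=6>4: swap A[0],A[10]; hi=9 → [4,6,6,6,4,6,6,4,4,4,6]
A[mid]=4=4: mid=1
A[mid]=6>4: swap A[1],A[9]; hi=8 → [4,4,6,6,4,6,6,4,4,6,6]
A[mid]=4=4: mid=2
A[mid]=6>4: swap A[2],A[8]; hi=7 → [4,4,4,6,4,6,6,4,6,6,6]
A[mid]=4=4: mid=3
A[mid]=6>4: swap A[3],A[7]; hi=6 → [4,4,4,4,4,6,6,6,6,6,6]
A[mid]=4=4: mid=4
A[mid]=4=4: mid=5
A[mid]=6>4: swap A[5],A[6]; hi=5 → [4,4,4,4,4,6,6,6,6,6,6]
A[mid]=6>4: swap A[5],A[5]; hi=4 → [4,4,4,4,4,6,6,6,6,6,6]
end: lo=0, hi=4; A = [4,4,4,4,4,6,6,6,6,6,6]

[4,4,4,4,4,6,6,6,6,6,6]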